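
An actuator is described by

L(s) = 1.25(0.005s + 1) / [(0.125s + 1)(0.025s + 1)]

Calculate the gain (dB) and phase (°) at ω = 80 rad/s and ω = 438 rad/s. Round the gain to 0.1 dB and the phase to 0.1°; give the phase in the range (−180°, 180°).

At ω = 80 rad/s:
zero (1 + j80·0.005) = 1 + j0.4 → |·| ≈ 1.077, ∠ ≈ 21.80°
pole (1 + j80·0.125) = 1 + j10 → |·| ≈ 10.05, ∠ ≈ 84.29°
pole (1 + j80·0.025) = 1 + j2 → |·| ≈ 2.2361, ∠ ≈ 63.43°
|L| = 1.25 · 1.077 / (10.05 · 2.2361) ≈ 0.059906
Gain = 20 log₁₀(0.059906) ≈ -24.45 dB
∠L = (21.80°) − (84.29° + 63.43°) = -125.92°

At ω = 438 rad/s:
zero (1 + j438·0.005) = 1 + j2.19 → |·| ≈ 2.4075, ∠ ≈ 65.46°
pole (1 + j438·0.125) = 1 + j54.75 → |·| ≈ 54.759, ∠ ≈ 88.95°
pole (1 + j438·0.025) = 1 + j10.95 → |·| ≈ 10.996, ∠ ≈ 84.78°
|L| = 1.25 · 2.4075 / (54.759 · 10.996) ≈ 0.0049979
Gain = 20 log₁₀(0.0049979) ≈ -46.02 dB
∠L = (65.46°) − (88.95° + 84.78°) = -108.27°

ω = 80: -24.5 dB, -125.9°; ω = 438: -46.0 dB, -108.3°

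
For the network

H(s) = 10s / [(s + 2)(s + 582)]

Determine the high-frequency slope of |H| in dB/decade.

-20 dB/decade

Each pole contributes −20 dB/decade at high frequency; each zero contributes +20 dB/decade.
Net: 1 zero(s) − 2 pole(s) → -20 dB/decade.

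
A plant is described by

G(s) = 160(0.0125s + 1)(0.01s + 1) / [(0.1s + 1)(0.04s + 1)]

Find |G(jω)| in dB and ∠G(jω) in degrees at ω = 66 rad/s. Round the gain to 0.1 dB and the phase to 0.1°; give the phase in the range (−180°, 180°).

At ω = 66 rad/s:
zero (1 + j66·0.0125) = 1 + j0.825 → |·| ≈ 1.2964, ∠ ≈ 39.52°
zero (1 + j66·0.01) = 1 + j0.66 → |·| ≈ 1.1982, ∠ ≈ 33.42°
pole (1 + j66·0.1) = 1 + j6.6 → |·| ≈ 6.6753, ∠ ≈ 81.38°
pole (1 + j66·0.04) = 1 + j2.64 → |·| ≈ 2.823, ∠ ≈ 69.25°
|G| = 160 · 1.2964 · 1.1982 / (6.6753 · 2.823) ≈ 13.189
Gain = 20 log₁₀(13.189) ≈ 22.40 dB
∠G = (39.52° + 33.42°) − (81.38° + 69.25°) = -77.69°

22.4 dB, -77.7°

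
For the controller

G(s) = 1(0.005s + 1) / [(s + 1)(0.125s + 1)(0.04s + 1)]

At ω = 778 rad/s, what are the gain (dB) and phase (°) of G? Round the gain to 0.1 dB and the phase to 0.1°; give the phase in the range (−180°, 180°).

-115.4 dB, 168.1°

At ω = 778 rad/s:
zero (1 + j778·0.005) = 1 + j3.89 → |·| ≈ 4.0165, ∠ ≈ 75.58°
pole (1 + j778·1) = 1 + j778 → |·| ≈ 778, ∠ ≈ 89.93°
pole (1 + j778·0.125) = 1 + j97.25 → |·| ≈ 97.255, ∠ ≈ 89.41°
pole (1 + j778·0.04) = 1 + j31.12 → |·| ≈ 31.136, ∠ ≈ 88.16°
|G| = 1 · 4.0165 / (778 · 97.255 · 31.136) ≈ 1.7049e-06
Gain = 20 log₁₀(1.7049e-06) ≈ -115.37 dB
∠G = (75.58°) − (89.93° + 89.41° + 88.16°) = -191.92° ≡ 168.08° (principal value)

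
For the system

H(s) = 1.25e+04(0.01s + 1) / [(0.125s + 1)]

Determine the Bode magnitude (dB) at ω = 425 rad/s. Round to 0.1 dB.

60.2 dB

At ω = 425 rad/s:
zero (1 + j425·0.01) = 1 + j4.25 → |·| ≈ 4.3661, ∠ ≈ 76.76°
pole (1 + j425·0.125) = 1 + j53.125 → |·| ≈ 53.134, ∠ ≈ 88.92°
|H| = 1.25e+04 · 4.3661 / (53.134) ≈ 1027.1
Gain = 20 log₁₀(1027.1) ≈ 60.23 dB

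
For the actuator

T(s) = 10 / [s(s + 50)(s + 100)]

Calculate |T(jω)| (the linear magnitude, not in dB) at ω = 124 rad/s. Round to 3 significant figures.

3.79e-06

At s = jω = j124:
pole (s+50): 50 + j124 → |·| = √(50²+124²) = √17876 ≈ 133.7, ∠ = arctan(124/50) ≈ 68.04°
pole (s+100): 100 + j124 → |·| = √(100²+124²) = √25376 ≈ 159.3, ∠ = arctan(124/100) ≈ 51.12°
pole at origin: |s| = 124, ∠ = 90.00° (in denominator)
|T| = 10 / 2.641e+06 ≈ 3.7864e-06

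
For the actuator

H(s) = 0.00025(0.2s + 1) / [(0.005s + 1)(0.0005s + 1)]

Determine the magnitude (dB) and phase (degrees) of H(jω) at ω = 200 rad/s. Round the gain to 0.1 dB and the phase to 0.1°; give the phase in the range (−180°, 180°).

-43.1 dB, 37.9°

At ω = 200 rad/s:
zero (1 + j200·0.2) = 1 + j40 → |·| ≈ 40.012, ∠ ≈ 88.57°
pole (1 + j200·0.005) = 1 + j1 → |·| ≈ 1.4142, ∠ ≈ 45.00°
pole (1 + j200·0.0005) = 1 + j0.1 → |·| ≈ 1.005, ∠ ≈ 5.71°
|H| = 0.00025 · 40.012 / (1.4142 · 1.005) ≈ 0.0070381
Gain = 20 log₁₀(0.0070381) ≈ -43.05 dB
∠H = (88.57°) − (45.00° + 5.71°) = 37.86°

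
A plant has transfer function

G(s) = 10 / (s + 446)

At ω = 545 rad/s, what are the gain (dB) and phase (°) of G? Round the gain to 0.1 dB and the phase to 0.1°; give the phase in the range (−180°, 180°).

-37.0 dB, -50.7°

At s = jω = j545:
pole (s+446): 446 + j545 → |·| = √(446²+545²) = √495941 ≈ 704.23, ∠ = arctan(545/446) ≈ 50.70°
|G| = 10 / 704.23 ≈ 0.0142
Gain = 20 log₁₀(0.0142) ≈ -36.95 dB
∠G = 0.00° − 50.70° = -50.70°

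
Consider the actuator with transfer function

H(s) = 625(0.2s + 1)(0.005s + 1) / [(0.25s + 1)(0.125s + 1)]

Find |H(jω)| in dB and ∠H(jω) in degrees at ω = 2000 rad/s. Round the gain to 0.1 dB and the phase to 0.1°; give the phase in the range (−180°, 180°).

At ω = 2000 rad/s:
zero (1 + j2000·0.2) = 1 + j400 → |·| ≈ 400, ∠ ≈ 89.86°
zero (1 + j2000·0.005) = 1 + j10 → |·| ≈ 10.05, ∠ ≈ 84.29°
pole (1 + j2000·0.25) = 1 + j500 → |·| ≈ 500, ∠ ≈ 89.89°
pole (1 + j2000·0.125) = 1 + j250 → |·| ≈ 250, ∠ ≈ 89.77°
|H| = 625 · 400 · 10.05 / (500 · 250) ≈ 20.1
Gain = 20 log₁₀(20.1) ≈ 26.06 dB
∠H = (89.86° + 84.29°) − (89.89° + 89.77°) = -5.51°

26.1 dB, -5.5°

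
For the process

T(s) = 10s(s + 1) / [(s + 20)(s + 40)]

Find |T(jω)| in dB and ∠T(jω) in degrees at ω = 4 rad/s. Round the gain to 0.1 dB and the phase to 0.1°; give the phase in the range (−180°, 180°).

At s = jω = j4:
zero (s+1): 1 + j4 → |·| = √(1²+4²) = √17 ≈ 4.1231, ∠ = arctan(4/1) ≈ 75.96°
zero at origin: s = j4 → |·| = 4, ∠ = 90.00°
pole (s+20): 20 + j4 → |·| = √(20²+4²) = √416 ≈ 20.396, ∠ = arctan(4/20) ≈ 11.31°
pole (s+40): 40 + j4 → |·| = √(40²+4²) = √1616 ≈ 40.2, ∠ = arctan(4/40) ≈ 5.71°
|T| = 10 · 16.492 / 819.92 ≈ 0.20114
Gain = 20 log₁₀(0.20114) ≈ -13.93 dB
∠T = 165.96° − 17.02° = 148.94°

-13.9 dB, 148.9°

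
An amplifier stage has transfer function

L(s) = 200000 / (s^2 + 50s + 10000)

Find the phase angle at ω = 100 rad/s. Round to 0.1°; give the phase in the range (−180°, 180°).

At s = jω = j100:
quadratic: (j100)² + 50·j100 + 10000 = 0 + j5000 → |·| ≈ 5000, ∠ ≈ 90.00°
∠L = 0.00° − 90.00° = -90.00°

-90.0°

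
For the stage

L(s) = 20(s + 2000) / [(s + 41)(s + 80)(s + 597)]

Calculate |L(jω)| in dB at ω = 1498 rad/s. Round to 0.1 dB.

-97.2 dB

At s = jω = j1498:
zero (s+2000): 2000 + j1498 → |·| = √(2000²+1498²) = √6244004 ≈ 2498.8, ∠ = arctan(1498/2000) ≈ 36.83°
pole (s+41): 41 + j1498 → |·| = √(41²+1498²) = √2245685 ≈ 1498.6, ∠ = arctan(1498/41) ≈ 88.43°
pole (s+80): 80 + j1498 → |·| = √(80²+1498²) = √2250404 ≈ 1500.1, ∠ = arctan(1498/80) ≈ 86.94°
pole (s+597): 597 + j1498 → |·| = √(597²+1498²) = √2600413 ≈ 1612.6, ∠ = arctan(1498/597) ≈ 68.27°
|L| = 20 · 2498.8 / 3.6252e+09 ≈ 1.3786e-05
Gain = 20 log₁₀(1.3786e-05) ≈ -97.21 dB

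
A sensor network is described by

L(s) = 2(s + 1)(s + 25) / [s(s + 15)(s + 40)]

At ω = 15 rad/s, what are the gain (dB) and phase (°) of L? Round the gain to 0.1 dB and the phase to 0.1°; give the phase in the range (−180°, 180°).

-23.8 dB, -38.4°

At s = jω = j15:
zero (s+1): 1 + j15 → |·| = √(1²+15²) = √226 ≈ 15.033, ∠ = arctan(15/1) ≈ 86.19°
zero (s+25): 25 + j15 → |·| = √(25²+15²) = √850 ≈ 29.155, ∠ = arctan(15/25) ≈ 30.96°
pole (s+15): 15 + j15 → |·| = √(15²+15²) = √450 ≈ 21.213, ∠ = arctan(15/15) ≈ 45.00°
pole (s+40): 40 + j15 → |·| = √(40²+15²) = √1825 ≈ 42.72, ∠ = arctan(15/40) ≈ 20.56°
pole at origin: |s| = 15, ∠ = 90.00° (in denominator)
|L| = 2 · 438.29 / 13593 ≈ 0.064488
Gain = 20 log₁₀(0.064488) ≈ -23.81 dB
∠L = 117.15° − 155.56° = -38.41°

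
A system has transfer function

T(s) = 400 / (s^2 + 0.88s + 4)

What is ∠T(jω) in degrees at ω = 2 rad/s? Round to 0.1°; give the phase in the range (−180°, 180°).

At s = jω = j2:
quadratic: (j2)² + 0.88·j2 + 4 = 0 + j1.76 → |·| ≈ 1.76, ∠ ≈ 90.00°
∠T = 0.00° − 90.00° = -90.00°

-90.0°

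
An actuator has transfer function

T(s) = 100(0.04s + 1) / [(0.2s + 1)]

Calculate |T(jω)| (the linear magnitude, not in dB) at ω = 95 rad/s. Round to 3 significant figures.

20.7

At ω = 95 rad/s:
zero (1 + j95·0.04) = 1 + j3.8 → |·| ≈ 3.9294, ∠ ≈ 75.26°
pole (1 + j95·0.2) = 1 + j19 → |·| ≈ 19.026, ∠ ≈ 86.99°
|T| = 100 · 3.9294 / (19.026) ≈ 20.653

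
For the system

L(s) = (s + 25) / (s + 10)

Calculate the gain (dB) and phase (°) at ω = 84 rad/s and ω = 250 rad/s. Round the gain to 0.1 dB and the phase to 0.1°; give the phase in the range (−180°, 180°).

ω = 84: 0.3 dB, -9.8°; ω = 250: 0.0 dB, -3.4°

Substitute s = j84:
Numerator: (j84) + 25 = 25 + j84
Denominator: (j84) + 10 = 10 + j84
|N| = √(25² + 84²) ≈ 87.641, ∠N ≈ 73.43°
|D| = √(10² + 84²) ≈ 84.593, ∠D ≈ 83.21°
|L| = 87.641 / 84.593 ≈ 1.036
Gain = 20 log₁₀(1.036) ≈ 0.31 dB
∠L = 73.43° − 83.21° = -9.78°

Substitute s = j250:
Numerator: (j250) + 25 = 25 + j250
Denominator: (j250) + 10 = 10 + j250
|N| = √(25² + 250²) ≈ 251.25, ∠N ≈ 84.29°
|D| = √(10² + 250²) ≈ 250.2, ∠D ≈ 87.71°
|L| = 251.25 / 250.2 ≈ 1.0042
Gain = 20 log₁₀(1.0042) ≈ 0.04 dB
∠L = 84.29° − 87.71° = -3.42°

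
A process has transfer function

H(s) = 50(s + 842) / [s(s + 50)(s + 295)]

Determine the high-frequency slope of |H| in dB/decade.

-40 dB/decade

Each pole contributes −20 dB/decade at high frequency; each zero contributes +20 dB/decade.
Net: 1 zero(s) − 3 pole(s) → -40 dB/decade.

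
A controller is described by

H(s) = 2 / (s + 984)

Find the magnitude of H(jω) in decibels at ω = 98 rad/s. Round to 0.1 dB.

-53.9 dB

At s = jω = j98:
pole (s+984): 984 + j98 → |·| = √(984²+98²) = √977860 ≈ 988.87, ∠ = arctan(98/984) ≈ 5.69°
|H| = 2 / 988.87 ≈ 0.0020225
Gain = 20 log₁₀(0.0020225) ≈ -53.88 dB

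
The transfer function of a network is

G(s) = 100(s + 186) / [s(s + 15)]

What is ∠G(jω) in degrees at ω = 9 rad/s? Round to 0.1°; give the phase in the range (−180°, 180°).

-118.2°

At s = jω = j9:
zero (s+186): 186 + j9 → |·| = √(186²+9²) = √34677 ≈ 186.22, ∠ = arctan(9/186) ≈ 2.77°
pole (s+15): 15 + j9 → |·| = √(15²+9²) = √306 ≈ 17.493, ∠ = arctan(9/15) ≈ 30.96°
pole at origin: |s| = 9, ∠ = 90.00° (in denominator)
∠G = 2.77° − 120.96° = -118.19°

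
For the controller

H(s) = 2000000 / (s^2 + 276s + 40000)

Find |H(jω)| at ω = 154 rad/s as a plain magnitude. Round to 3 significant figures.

43.9

At s = jω = j154:
quadratic: (j154)² + 276·j154 + 40000 = 16284 + j42504 → |·| ≈ 45517, ∠ ≈ 69.04°
|H| = 2000000 / 45517 ≈ 43.94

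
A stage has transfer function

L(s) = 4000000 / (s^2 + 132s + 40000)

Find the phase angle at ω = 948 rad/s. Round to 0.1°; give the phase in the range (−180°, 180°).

-171.7°

At s = jω = j948:
quadratic: (j948)² + 132·j948 + 40000 = -858704 + j125136 → |·| ≈ 8.6777e+05, ∠ ≈ 171.71°
∠L = 0.00° − 171.71° = -171.71°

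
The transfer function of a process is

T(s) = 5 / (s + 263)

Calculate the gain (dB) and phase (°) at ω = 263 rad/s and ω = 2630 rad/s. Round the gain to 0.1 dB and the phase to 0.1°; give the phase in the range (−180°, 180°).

Substitute s = j263:
Numerator: 5 = 5 + j0
Denominator: (j263) + 263 = 263 + j263
|N| = √(5² + 0²) ≈ 5, ∠N ≈ 0.00°
|D| = √(263² + 263²) ≈ 371.94, ∠D ≈ 45.00°
|T| = 5 / 371.94 ≈ 0.013443
Gain = 20 log₁₀(0.013443) ≈ -37.43 dB
∠T = 0.00° − 45.00° = -45.00°

Substitute s = j2630:
Numerator: 5 = 5 + j0
Denominator: (j2630) + 263 = 263 + j2630
|N| = √(5² + 0²) ≈ 5, ∠N ≈ 0.00°
|D| = √(263² + 2630²) ≈ 2643.1, ∠D ≈ 84.29°
|T| = 5 / 2643.1 ≈ 0.0018917
Gain = 20 log₁₀(0.0018917) ≈ -54.46 dB
∠T = 0.00° − 84.29° = -84.29°

ω = 263: -37.4 dB, -45.0°; ω = 2630: -54.5 dB, -84.3°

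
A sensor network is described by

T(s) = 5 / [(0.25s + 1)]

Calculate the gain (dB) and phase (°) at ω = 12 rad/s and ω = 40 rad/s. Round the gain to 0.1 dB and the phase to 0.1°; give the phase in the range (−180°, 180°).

ω = 12: 4.0 dB, -71.6°; ω = 40: -6.1 dB, -84.3°

At ω = 12 rad/s:
pole (1 + j12·0.25) = 1 + j3 → |·| ≈ 3.1623, ∠ ≈ 71.57°
|T| = 5 · 1 / (3.1623) ≈ 1.5811
Gain = 20 log₁₀(1.5811) ≈ 3.98 dB
∠T = (0°) − (71.57°) = -71.57°

At ω = 40 rad/s:
pole (1 + j40·0.25) = 1 + j10 → |·| ≈ 10.05, ∠ ≈ 84.29°
|T| = 5 · 1 / (10.05) ≈ 0.49751
Gain = 20 log₁₀(0.49751) ≈ -6.06 dB
∠T = (0°) − (84.29°) = -84.29°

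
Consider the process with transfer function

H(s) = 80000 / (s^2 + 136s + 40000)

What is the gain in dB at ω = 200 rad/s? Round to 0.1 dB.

At s = jω = j200:
quadratic: (j200)² + 136·j200 + 40000 = 0 + j27200 → |·| ≈ 27200, ∠ ≈ 90.00°
|H| = 80000 / 27200 ≈ 2.9412
Gain = 20 log₁₀(2.9412) ≈ 9.37 dB

9.4 dB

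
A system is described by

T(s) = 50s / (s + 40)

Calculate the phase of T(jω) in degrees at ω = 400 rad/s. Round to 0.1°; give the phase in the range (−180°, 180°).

5.7°

At s = jω = j400:
zero at origin: s = j400 → |·| = 400, ∠ = 90.00°
pole (s+40): 40 + j400 → |·| = √(40²+400²) = √161600 ≈ 402, ∠ = arctan(400/40) ≈ 84.29°
∠T = 90.00° − 84.29° = 5.71°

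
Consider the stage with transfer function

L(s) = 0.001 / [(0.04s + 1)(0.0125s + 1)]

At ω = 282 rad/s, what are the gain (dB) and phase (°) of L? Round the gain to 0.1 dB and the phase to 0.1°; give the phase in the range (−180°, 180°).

-92.4 dB, -159.1°

At ω = 282 rad/s:
pole (1 + j282·0.04) = 1 + j11.28 → |·| ≈ 11.324, ∠ ≈ 84.93°
pole (1 + j282·0.0125) = 1 + j3.525 → |·| ≈ 3.6641, ∠ ≈ 74.16°
|L| = 0.001 · 1 / (11.324 · 3.6641) ≈ 2.4101e-05
Gain = 20 log₁₀(2.4101e-05) ≈ -92.36 dB
∠L = (0°) − (84.93° + 74.16°) = -159.09°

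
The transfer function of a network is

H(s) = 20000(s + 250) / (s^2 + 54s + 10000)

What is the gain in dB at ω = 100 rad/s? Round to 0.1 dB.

60.0 dB

At s = jω = j100:
zero (s+250): 250 + j100 → |·| = √(250²+100²) = √72500 ≈ 269.26, ∠ = arctan(100/250) ≈ 21.80°
quadratic: (j100)² + 54·j100 + 10000 = 0 + j5400 → |·| ≈ 5400, ∠ ≈ 90.00°
|H| = 20000 · 269.26 / 5400 ≈ 997.26
Gain = 20 log₁₀(997.26) ≈ 59.98 dB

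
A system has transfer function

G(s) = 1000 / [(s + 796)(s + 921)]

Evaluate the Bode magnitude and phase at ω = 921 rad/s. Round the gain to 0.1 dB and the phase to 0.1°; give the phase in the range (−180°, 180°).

At s = jω = j921:
pole (s+796): 796 + j921 → |·| = √(796²+921²) = √1481857 ≈ 1217.3, ∠ = arctan(921/796) ≈ 49.16°
pole (s+921): 921 + j921 → |·| = √(921²+921²) = √1696482 ≈ 1302.5, ∠ = arctan(921/921) ≈ 45.00°
|G| = 1000 / 1.5855e+06 ≈ 0.00063072
Gain = 20 log₁₀(0.00063072) ≈ -64.00 dB
∠G = 0.00° − 94.16° = -94.16°

-64.0 dB, -94.2°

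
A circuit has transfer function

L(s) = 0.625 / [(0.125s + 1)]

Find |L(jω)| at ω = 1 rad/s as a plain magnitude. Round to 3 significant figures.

At ω = 1 rad/s:
pole (1 + j1·0.125) = 1 + j0.125 → |·| ≈ 1.0078, ∠ ≈ 7.13°
|L| = 0.625 · 1 / (1.0078) ≈ 0.62016

0.620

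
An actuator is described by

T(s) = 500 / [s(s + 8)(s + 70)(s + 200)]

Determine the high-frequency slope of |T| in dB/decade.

-80 dB/decade

Each pole contributes −20 dB/decade at high frequency; each zero contributes +20 dB/decade.
Net: 0 zero(s) − 4 pole(s) → -80 dB/decade.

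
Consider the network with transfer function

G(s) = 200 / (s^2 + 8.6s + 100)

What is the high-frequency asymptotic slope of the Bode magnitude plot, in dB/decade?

Each pole contributes −20 dB/decade at high frequency; each zero contributes +20 dB/decade.
Net: 0 zero(s) − 2 pole(s) → -40 dB/decade.

-40 dB/decade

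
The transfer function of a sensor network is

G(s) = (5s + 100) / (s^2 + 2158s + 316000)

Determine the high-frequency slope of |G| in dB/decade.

Each pole contributes −20 dB/decade at high frequency; each zero contributes +20 dB/decade.
Net: 1 zero(s) − 2 pole(s) → -20 dB/decade.

-20 dB/decade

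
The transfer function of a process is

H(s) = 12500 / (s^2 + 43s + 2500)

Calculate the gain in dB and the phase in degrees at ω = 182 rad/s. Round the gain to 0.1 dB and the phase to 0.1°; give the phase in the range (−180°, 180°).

-8.1 dB, -165.7°

At s = jω = j182:
quadratic: (j182)² + 43·j182 + 2500 = -30624 + j7826 → |·| ≈ 31608, ∠ ≈ 165.66°
|H| = 12500 / 31608 ≈ 0.39547
Gain = 20 log₁₀(0.39547) ≈ -8.06 dB
∠H = 0.00° − 165.66° = -165.66°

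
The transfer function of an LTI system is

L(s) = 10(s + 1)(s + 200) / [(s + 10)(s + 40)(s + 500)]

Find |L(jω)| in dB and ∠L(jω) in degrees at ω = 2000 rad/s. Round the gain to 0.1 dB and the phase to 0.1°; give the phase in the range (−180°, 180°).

-46.2 dB, -80.3°

At s = jω = j2000:
zero (s+1): 1 + j2000 → |·| = √(1²+2000²) = √4000001 ≈ 2000, ∠ = arctan(2000/1) ≈ 89.97°
zero (s+200): 200 + j2000 → |·| = √(200²+2000²) = √4040000 ≈ 2010, ∠ = arctan(2000/200) ≈ 84.29°
pole (s+10): 10 + j2000 → |·| = √(10²+2000²) = √4000100 ≈ 2000, ∠ = arctan(2000/10) ≈ 89.71°
pole (s+40): 40 + j2000 → |·| = √(40²+2000²) = √4001600 ≈ 2000.4, ∠ = arctan(2000/40) ≈ 88.85°
pole (s+500): 500 + j2000 → |·| = √(500²+2000²) = √4250000 ≈ 2061.6, ∠ = arctan(2000/500) ≈ 75.96°
|L| = 10 · 4.02e+06 / 8.248e+09 ≈ 0.0048739
Gain = 20 log₁₀(0.0048739) ≈ -46.24 dB
∠L = 174.26° − 254.52° = -80.26°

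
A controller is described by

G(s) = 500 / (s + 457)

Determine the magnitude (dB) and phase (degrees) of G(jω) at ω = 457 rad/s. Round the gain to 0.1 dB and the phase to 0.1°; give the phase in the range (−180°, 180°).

Substitute s = j457:
Numerator: 500 = 500 + j0
Denominator: (j457) + 457 = 457 + j457
|N| = √(500² + 0²) ≈ 500, ∠N ≈ 0.00°
|D| = √(457² + 457²) ≈ 646.3, ∠D ≈ 45.00°
|G| = 500 / 646.3 ≈ 0.77363
Gain = 20 log₁₀(0.77363) ≈ -2.23 dB
∠G = 0.00° − 45.00° = -45.00°

-2.2 dB, -45.0°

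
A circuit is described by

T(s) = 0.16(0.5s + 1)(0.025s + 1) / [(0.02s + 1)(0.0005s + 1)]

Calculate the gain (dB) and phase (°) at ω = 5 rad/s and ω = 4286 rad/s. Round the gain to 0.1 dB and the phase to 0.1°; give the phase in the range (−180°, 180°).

ω = 5: -7.3 dB, 69.5°; ω = 4286: 45.2 dB, 25.1°

At ω = 5 rad/s:
zero (1 + j5·0.5) = 1 + j2.5 → |·| ≈ 2.6926, ∠ ≈ 68.20°
zero (1 + j5·0.025) = 1 + j0.125 → |·| ≈ 1.0078, ∠ ≈ 7.13°
pole (1 + j5·0.02) = 1 + j0.1 → |·| ≈ 1.005, ∠ ≈ 5.71°
pole (1 + j5·0.0005) = 1 + j0.0025 → |·| ≈ 1, ∠ ≈ 0.14°
|T| = 0.16 · 2.6926 · 1.0078 / (1.005 · 1) ≈ 0.43202
Gain = 20 log₁₀(0.43202) ≈ -7.29 dB
∠T = (68.20° + 7.13°) − (5.71° + 0.14°) = 69.48°

At ω = 4286 rad/s:
zero (1 + j4286·0.5) = 1 + j2143 → |·| ≈ 2143, ∠ ≈ 89.97°
zero (1 + j4286·0.025) = 1 + j107.15 → |·| ≈ 107.15, ∠ ≈ 89.47°
pole (1 + j4286·0.02) = 1 + j85.72 → |·| ≈ 85.726, ∠ ≈ 89.33°
pole (1 + j4286·0.0005) = 1 + j2.143 → |·| ≈ 2.3648, ∠ ≈ 64.98°
|T| = 0.16 · 2143 · 107.15 / (85.726 · 2.3648) ≈ 181.23
Gain = 20 log₁₀(181.23) ≈ 45.16 dB
∠T = (89.97° + 89.47°) − (89.33° + 64.98°) = 25.13°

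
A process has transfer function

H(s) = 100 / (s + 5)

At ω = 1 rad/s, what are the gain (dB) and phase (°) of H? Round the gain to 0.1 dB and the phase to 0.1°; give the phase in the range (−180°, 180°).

At s = jω = j1:
pole (s+5): 5 + j1 → |·| = √(5²+1²) = √26 ≈ 5.099, ∠ = arctan(1/5) ≈ 11.31°
|H| = 100 / 5.099 ≈ 19.612
Gain = 20 log₁₀(19.612) ≈ 25.85 dB
∠H = 0.00° − 11.31° = -11.31°

25.9 dB, -11.3°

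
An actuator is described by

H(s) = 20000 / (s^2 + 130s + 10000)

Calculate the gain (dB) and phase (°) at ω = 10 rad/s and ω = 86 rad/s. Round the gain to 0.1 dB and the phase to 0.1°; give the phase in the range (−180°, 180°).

At s = jω = j10:
quadratic: (j10)² + 130·j10 + 10000 = 9900 + j1300 → |·| ≈ 9985, ∠ ≈ 7.48°
|H| = 20000 / 9985 ≈ 2.003
Gain = 20 log₁₀(2.003) ≈ 6.03 dB
∠H = 0.00° − 7.48° = -7.48°

At s = jω = j86:
quadratic: (j86)² + 130·j86 + 10000 = 2604 + j11180 → |·| ≈ 11479, ∠ ≈ 76.89°
|H| = 20000 / 11479 ≈ 1.7423
Gain = 20 log₁₀(1.7423) ≈ 4.82 dB
∠H = 0.00° − 76.89° = -76.89°

ω = 10: 6.0 dB, -7.5°; ω = 86: 4.8 dB, -76.9°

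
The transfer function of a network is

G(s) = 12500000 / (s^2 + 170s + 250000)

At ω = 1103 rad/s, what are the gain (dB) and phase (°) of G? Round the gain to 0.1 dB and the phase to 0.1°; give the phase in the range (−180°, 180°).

22.1 dB, -169.0°

At s = jω = j1103:
quadratic: (j1103)² + 170·j1103 + 250000 = -966609 + j187510 → |·| ≈ 9.8463e+05, ∠ ≈ 169.02°
|G| = 12500000 / 9.8463e+05 ≈ 12.695
Gain = 20 log₁₀(12.695) ≈ 22.07 dB
∠G = 0.00° − 169.02° = -169.02°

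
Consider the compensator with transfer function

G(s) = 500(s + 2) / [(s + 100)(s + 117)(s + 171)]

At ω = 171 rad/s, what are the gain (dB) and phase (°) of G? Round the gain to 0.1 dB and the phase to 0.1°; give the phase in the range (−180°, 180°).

-41.3 dB, -71.0°

At s = jω = j171:
zero (s+2): 2 + j171 → |·| = √(2²+171²) = √29245 ≈ 171.01, ∠ = arctan(171/2) ≈ 89.33°
pole (s+100): 100 + j171 → |·| = √(100²+171²) = √39241 ≈ 198.09, ∠ = arctan(171/100) ≈ 59.68°
pole (s+117): 117 + j171 → |·| = √(117²+171²) = √42930 ≈ 207.2, ∠ = arctan(171/117) ≈ 55.62°
pole (s+171): 171 + j171 → |·| = √(171²+171²) = √58482 ≈ 241.83, ∠ = arctan(171/171) ≈ 45.00°
|G| = 500 · 171.01 / 9.9257e+06 ≈ 0.0086145
Gain = 20 log₁₀(0.0086145) ≈ -41.30 dB
∠G = 89.33° − 160.30° = -70.97°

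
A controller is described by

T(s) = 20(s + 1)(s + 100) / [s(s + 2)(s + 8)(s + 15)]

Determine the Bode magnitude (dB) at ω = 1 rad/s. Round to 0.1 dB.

20.4 dB

At s = jω = j1:
zero (s+1): 1 + j1 → |·| = √(1²+1²) = √2 ≈ 1.4142, ∠ = arctan(1/1) ≈ 45.00°
zero (s+100): 100 + j1 → |·| = √(100²+1²) = √10001 ≈ 100, ∠ = arctan(1/100) ≈ 0.57°
pole (s+2): 2 + j1 → |·| = √(2²+1²) = √5 ≈ 2.2361, ∠ = arctan(1/2) ≈ 26.57°
pole (s+8): 8 + j1 → |·| = √(8²+1²) = √65 ≈ 8.0623, ∠ = arctan(1/8) ≈ 7.13°
pole (s+15): 15 + j1 → |·| = √(15²+1²) = √226 ≈ 15.033, ∠ = arctan(1/15) ≈ 3.81°
pole at origin: |s| = 1, ∠ = 90.00° (in denominator)
|T| = 20 · 141.42 / 271.02 ≈ 10.436
Gain = 20 log₁₀(10.436) ≈ 20.37 dB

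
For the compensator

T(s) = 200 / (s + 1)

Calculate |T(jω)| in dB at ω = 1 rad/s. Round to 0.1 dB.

43.0 dB

At s = jω = j1:
pole (s+1): 1 + j1 → |·| = √(1²+1²) = √2 ≈ 1.4142, ∠ = arctan(1/1) ≈ 45.00°
|T| = 200 / 1.4142 ≈ 141.42
Gain = 20 log₁₀(141.42) ≈ 43.01 dB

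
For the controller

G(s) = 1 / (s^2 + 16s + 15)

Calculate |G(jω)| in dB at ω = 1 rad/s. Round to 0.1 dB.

Substitute s = j1:
Numerator: 1 = 1 + j0
Denominator: (j1)^2 + 16(j1) + 15 = 14 + j16
|N| = √(1² + 0²) ≈ 1, ∠N ≈ 0.00°
|D| = √(14² + 16²) ≈ 21.26, ∠D ≈ 48.81°
|G| = 1 / 21.26 ≈ 0.047037
Gain = 20 log₁₀(0.047037) ≈ -26.55 dB

-26.6 dB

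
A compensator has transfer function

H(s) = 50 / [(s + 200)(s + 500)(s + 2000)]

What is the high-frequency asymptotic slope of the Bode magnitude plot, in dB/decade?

Each pole contributes −20 dB/decade at high frequency; each zero contributes +20 dB/decade.
Net: 0 zero(s) − 3 pole(s) → -60 dB/decade.

-60 dB/decade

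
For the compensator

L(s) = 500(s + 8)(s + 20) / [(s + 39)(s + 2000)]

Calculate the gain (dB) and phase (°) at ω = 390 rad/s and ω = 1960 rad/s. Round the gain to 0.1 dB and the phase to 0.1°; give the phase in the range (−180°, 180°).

ω = 390: 39.6 dB, 80.6°; ω = 1960: 50.9 dB, 45.9°

At s = jω = j390:
zero (s+8): 8 + j390 → |·| = √(8²+390²) = √152164 ≈ 390.08, ∠ = arctan(390/8) ≈ 88.82°
zero (s+20): 20 + j390 → |·| = √(20²+390²) = √152500 ≈ 390.51, ∠ = arctan(390/20) ≈ 87.06°
pole (s+39): 39 + j390 → |·| = √(39²+390²) = √153621 ≈ 391.95, ∠ = arctan(390/39) ≈ 84.29°
pole (s+2000): 2000 + j390 → |·| = √(2000²+390²) = √4152100 ≈ 2037.7, ∠ = arctan(390/2000) ≈ 11.03°
|L| = 500 · 1.5233e+05 / 7.9868e+05 ≈ 95.364
Gain = 20 log₁₀(95.364) ≈ 39.59 dB
∠L = 175.88° − 95.32° = 80.56°

At s = jω = j1960:
zero (s+8): 8 + j1960 → |·| = √(8²+1960²) = √3841664 ≈ 1960, ∠ = arctan(1960/8) ≈ 89.77°
zero (s+20): 20 + j1960 → |·| = √(20²+1960²) = √3842000 ≈ 1960.1, ∠ = arctan(1960/20) ≈ 89.42°
pole (s+39): 39 + j1960 → |·| = √(39²+1960²) = √3843121 ≈ 1960.4, ∠ = arctan(1960/39) ≈ 88.86°
pole (s+2000): 2000 + j1960 → |·| = √(2000²+1960²) = √7841600 ≈ 2800.3, ∠ = arctan(1960/2000) ≈ 44.42°
|L| = 500 · 3.8418e+06 / 5.4897e+06 ≈ 349.91
Gain = 20 log₁₀(349.91) ≈ 50.88 dB
∠L = 179.19° − 133.28° = 45.91°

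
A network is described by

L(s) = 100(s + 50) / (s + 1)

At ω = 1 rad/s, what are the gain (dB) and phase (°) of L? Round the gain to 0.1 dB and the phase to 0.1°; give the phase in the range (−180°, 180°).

71.0 dB, -43.9°

At s = jω = j1:
zero (s+50): 50 + j1 → |·| = √(50²+1²) = √2501 ≈ 50.01, ∠ = arctan(1/50) ≈ 1.15°
pole (s+1): 1 + j1 → |·| = √(1²+1²) = √2 ≈ 1.4142, ∠ = arctan(1/1) ≈ 45.00°
|L| = 100 · 50.01 / 1.4142 ≈ 3536.3
Gain = 20 log₁₀(3536.3) ≈ 70.97 dB
∠L = 1.15° − 45.00° = -43.85°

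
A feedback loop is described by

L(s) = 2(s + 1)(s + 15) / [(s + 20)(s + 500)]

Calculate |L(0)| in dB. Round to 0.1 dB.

-50.5 dB

L(0) = 2·1·15 / (20·500) = 0.003
20 log₁₀(0.003) ≈ -50.46 dB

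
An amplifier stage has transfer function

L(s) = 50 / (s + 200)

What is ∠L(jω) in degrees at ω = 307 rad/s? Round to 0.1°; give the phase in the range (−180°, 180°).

At s = jω = j307:
pole (s+200): 200 + j307 → |·| = √(200²+307²) = √134249 ≈ 366.4, ∠ = arctan(307/200) ≈ 56.92°
∠L = 0.00° − 56.92° = -56.92°

-56.9°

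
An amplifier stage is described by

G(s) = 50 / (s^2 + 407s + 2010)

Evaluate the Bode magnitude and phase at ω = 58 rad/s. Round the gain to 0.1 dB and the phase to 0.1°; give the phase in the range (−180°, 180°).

Substitute s = j58:
Numerator: 50 = 50 + j0
Denominator: (j58)^2 + 407(j58) + 2010 = -1354 + j23606
|N| = √(50² + 0²) ≈ 50, ∠N ≈ 0.00°
|D| = √(1354² + 23606²) ≈ 23645, ∠D ≈ 93.28°
|G| = 50 / 23645 ≈ 0.0021146
Gain = 20 log₁₀(0.0021146) ≈ -53.50 dB
∠G = 0.00° − 93.28° = -93.28°

-53.5 dB, -93.3°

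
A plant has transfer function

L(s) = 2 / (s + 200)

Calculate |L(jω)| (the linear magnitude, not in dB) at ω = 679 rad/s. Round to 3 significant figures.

0.00283

Substitute s = j679:
Numerator: 2 = 2 + j0
Denominator: (j679) + 200 = 200 + j679
|N| = √(2² + 0²) ≈ 2, ∠N ≈ 0.00°
|D| = √(200² + 679²) ≈ 707.84, ∠D ≈ 73.59°
|L| = 2 / 707.84 ≈ 0.0028255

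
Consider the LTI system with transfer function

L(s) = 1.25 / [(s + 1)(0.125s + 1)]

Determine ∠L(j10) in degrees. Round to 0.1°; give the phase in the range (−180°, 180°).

At ω = 10 rad/s:
pole (1 + j10·1) = 1 + j10 → |·| ≈ 10.05, ∠ ≈ 84.29°
pole (1 + j10·0.125) = 1 + j1.25 → |·| ≈ 1.6008, ∠ ≈ 51.34°
∠L = (0°) − (84.29° + 51.34°) = -135.63°

-135.6°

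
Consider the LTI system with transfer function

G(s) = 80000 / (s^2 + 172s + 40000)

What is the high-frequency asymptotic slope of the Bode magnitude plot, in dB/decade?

Each pole contributes −20 dB/decade at high frequency; each zero contributes +20 dB/decade.
Net: 0 zero(s) − 2 pole(s) → -40 dB/decade.

-40 dB/decade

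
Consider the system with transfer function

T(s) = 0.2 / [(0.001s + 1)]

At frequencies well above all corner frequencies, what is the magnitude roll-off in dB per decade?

-20 dB/decade

Each pole contributes −20 dB/decade at high frequency; each zero contributes +20 dB/decade.
Net: 0 zero(s) − 1 pole(s) → -20 dB/decade.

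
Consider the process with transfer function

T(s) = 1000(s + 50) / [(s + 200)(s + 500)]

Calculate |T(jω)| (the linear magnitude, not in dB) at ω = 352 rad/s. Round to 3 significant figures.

At s = jω = j352:
zero (s+50): 50 + j352 → |·| = √(50²+352²) = √126404 ≈ 355.53, ∠ = arctan(352/50) ≈ 81.92°
pole (s+200): 200 + j352 → |·| = √(200²+352²) = √163904 ≈ 404.85, ∠ = arctan(352/200) ≈ 60.40°
pole (s+500): 500 + j352 → |·| = √(500²+352²) = √373904 ≈ 611.48, ∠ = arctan(352/500) ≈ 35.15°
|T| = 1000 · 355.53 / 2.4756e+05 ≈ 1.4361

1.44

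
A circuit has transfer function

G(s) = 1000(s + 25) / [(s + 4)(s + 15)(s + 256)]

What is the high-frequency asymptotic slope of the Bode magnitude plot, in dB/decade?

Each pole contributes −20 dB/decade at high frequency; each zero contributes +20 dB/decade.
Net: 1 zero(s) − 3 pole(s) → -40 dB/decade.

-40 dB/decade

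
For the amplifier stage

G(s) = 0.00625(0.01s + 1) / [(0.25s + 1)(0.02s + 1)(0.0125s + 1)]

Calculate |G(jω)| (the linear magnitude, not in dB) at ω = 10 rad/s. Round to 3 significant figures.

At ω = 10 rad/s:
zero (1 + j10·0.01) = 1 + j0.1 → |·| ≈ 1.005, ∠ ≈ 5.71°
pole (1 + j10·0.25) = 1 + j2.5 → |·| ≈ 2.6926, ∠ ≈ 68.20°
pole (1 + j10·0.02) = 1 + j0.2 → |·| ≈ 1.0198, ∠ ≈ 11.31°
pole (1 + j10·0.0125) = 1 + j0.125 → |·| ≈ 1.0078, ∠ ≈ 7.13°
|G| = 0.00625 · 1.005 / (2.6926 · 1.0198 · 1.0078) ≈ 0.0022698

0.00227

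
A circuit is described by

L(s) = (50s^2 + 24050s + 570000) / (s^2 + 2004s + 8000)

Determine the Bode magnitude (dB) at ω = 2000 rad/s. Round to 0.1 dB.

31.2 dB

Substitute s = j2000:
Numerator: 50(j2000)^2 + 24050(j2000) + 570000 = -199430000 + j48100000
Denominator: (j2000)^2 + 2004(j2000) + 8000 = -3992000 + j4008000
|N| = √(199430000² + 48100000²) ≈ 2.0515e+08, ∠N ≈ 166.44°
|D| = √(3992000² + 4008000²) ≈ 5.6569e+06, ∠D ≈ 134.89°
|L| = 2.0515e+08 / 5.6569e+06 ≈ 36.265
Gain = 20 log₁₀(36.265) ≈ 31.19 dB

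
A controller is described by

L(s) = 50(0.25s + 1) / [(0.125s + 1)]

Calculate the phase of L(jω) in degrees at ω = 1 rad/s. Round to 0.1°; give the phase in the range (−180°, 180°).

6.9°

At ω = 1 rad/s:
zero (1 + j1·0.25) = 1 + j0.25 → |·| ≈ 1.0308, ∠ ≈ 14.04°
pole (1 + j1·0.125) = 1 + j0.125 → |·| ≈ 1.0078, ∠ ≈ 7.13°
∠L = (14.04°) − (7.13°) = 6.91°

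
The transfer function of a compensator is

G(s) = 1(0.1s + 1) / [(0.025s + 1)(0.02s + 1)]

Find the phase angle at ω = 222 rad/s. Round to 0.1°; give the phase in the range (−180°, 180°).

-69.7°

At ω = 222 rad/s:
zero (1 + j222·0.1) = 1 + j22.2 → |·| ≈ 22.223, ∠ ≈ 87.42°
pole (1 + j222·0.025) = 1 + j5.55 → |·| ≈ 5.6394, ∠ ≈ 79.79°
pole (1 + j222·0.02) = 1 + j4.44 → |·| ≈ 4.5512, ∠ ≈ 77.31°
∠G = (87.42°) − (79.79° + 77.31°) = -69.68°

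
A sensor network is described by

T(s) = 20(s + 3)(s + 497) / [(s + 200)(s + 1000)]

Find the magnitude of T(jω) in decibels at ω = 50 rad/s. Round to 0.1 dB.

7.7 dB

At s = jω = j50:
zero (s+3): 3 + j50 → |·| = √(3²+50²) = √2509 ≈ 50.09, ∠ = arctan(50/3) ≈ 86.57°
zero (s+497): 497 + j50 → |·| = √(497²+50²) = √249509 ≈ 499.51, ∠ = arctan(50/497) ≈ 5.74°
pole (s+200): 200 + j50 → |·| = √(200²+50²) = √42500 ≈ 206.16, ∠ = arctan(50/200) ≈ 14.04°
pole (s+1000): 1000 + j50 → |·| = √(1000²+50²) = √1002500 ≈ 1001.2, ∠ = arctan(50/1000) ≈ 2.86°
|T| = 20 · 25020 / 2.0641e+05 ≈ 2.4243
Gain = 20 log₁₀(2.4243) ≈ 7.69 dB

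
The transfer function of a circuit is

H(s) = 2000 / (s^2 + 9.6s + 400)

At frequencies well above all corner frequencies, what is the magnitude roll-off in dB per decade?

Each pole contributes −20 dB/decade at high frequency; each zero contributes +20 dB/decade.
Net: 0 zero(s) − 2 pole(s) → -40 dB/decade.

-40 dB/decade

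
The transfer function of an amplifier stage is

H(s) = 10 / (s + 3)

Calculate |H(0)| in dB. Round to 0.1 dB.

10.5 dB

H(0) = 10 / (3) ≈ 3.3333
20 log₁₀(3.3333) ≈ 10.46 dB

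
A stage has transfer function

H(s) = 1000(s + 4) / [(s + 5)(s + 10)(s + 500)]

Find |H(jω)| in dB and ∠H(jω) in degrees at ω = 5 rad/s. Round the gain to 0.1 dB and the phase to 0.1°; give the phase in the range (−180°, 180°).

-15.8 dB, -20.8°

At s = jω = j5:
zero (s+4): 4 + j5 → |·| = √(4²+5²) = √41 ≈ 6.4031, ∠ = arctan(5/4) ≈ 51.34°
pole (s+5): 5 + j5 → |·| = √(5²+5²) = √50 ≈ 7.0711, ∠ = arctan(5/5) ≈ 45.00°
pole (s+10): 10 + j5 → |·| = √(10²+5²) = √125 ≈ 11.18, ∠ = arctan(5/10) ≈ 26.57°
pole (s+500): 500 + j5 → |·| = √(500²+5²) = √250025 ≈ 500.02, ∠ = arctan(5/500) ≈ 0.57°
|H| = 1000 · 6.4031 / 39529 ≈ 0.16198
Gain = 20 log₁₀(0.16198) ≈ -15.81 dB
∠H = 51.34° − 72.14° = -20.80°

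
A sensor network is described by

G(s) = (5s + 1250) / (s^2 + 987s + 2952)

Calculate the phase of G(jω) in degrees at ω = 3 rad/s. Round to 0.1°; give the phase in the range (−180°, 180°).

Substitute s = j3:
Numerator: 5(j3) + 1250 = 1250 + j15
Denominator: (j3)^2 + 987(j3) + 2952 = 2943 + j2961
|N| = √(1250² + 15²) ≈ 1250.1, ∠N ≈ 0.69°
|D| = √(2943² + 2961²) ≈ 4174.8, ∠D ≈ 45.17°
∠G = 0.69° − 45.17° = -44.48°

-44.5°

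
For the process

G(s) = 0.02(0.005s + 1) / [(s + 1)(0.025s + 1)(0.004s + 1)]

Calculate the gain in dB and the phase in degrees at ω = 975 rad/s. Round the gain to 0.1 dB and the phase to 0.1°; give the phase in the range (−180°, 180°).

At ω = 975 rad/s:
zero (1 + j975·0.005) = 1 + j4.875 → |·| ≈ 4.9765, ∠ ≈ 78.41°
pole (1 + j975·1) = 1 + j975 → |·| ≈ 975, ∠ ≈ 89.94°
pole (1 + j975·0.025) = 1 + j24.375 → |·| ≈ 24.396, ∠ ≈ 87.65°
pole (1 + j975·0.004) = 1 + j3.9 → |·| ≈ 4.0262, ∠ ≈ 75.62°
|G| = 0.02 · 4.9765 / (975 · 24.396 · 4.0262) ≈ 1.0393e-06
Gain = 20 log₁₀(1.0393e-06) ≈ -119.67 dB
∠G = (78.41°) − (89.94° + 87.65° + 75.62°) = -174.80°

-119.7 dB, -174.8°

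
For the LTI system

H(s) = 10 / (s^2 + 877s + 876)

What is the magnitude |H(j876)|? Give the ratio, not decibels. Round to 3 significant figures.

Substitute s = j876:
Numerator: 10 = 10 + j0
Denominator: (j876)^2 + 877(j876) + 876 = -766500 + j768252
|N| = √(10² + 0²) ≈ 10, ∠N ≈ 0.00°
|D| = √(766500² + 768252²) ≈ 1.0852e+06, ∠D ≈ 134.93°
|H| = 10 / 1.0852e+06 ≈ 9.2149e-06

9.21e-06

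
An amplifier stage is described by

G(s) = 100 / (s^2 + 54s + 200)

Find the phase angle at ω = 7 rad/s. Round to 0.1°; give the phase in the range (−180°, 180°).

-68.2°

Substitute s = j7:
Numerator: 100 = 100 + j0
Denominator: (j7)^2 + 54(j7) + 200 = 151 + j378
|N| = √(100² + 0²) ≈ 100, ∠N ≈ 0.00°
|D| = √(151² + 378²) ≈ 407.04, ∠D ≈ 68.22°
∠G = 0.00° − 68.22° = -68.22°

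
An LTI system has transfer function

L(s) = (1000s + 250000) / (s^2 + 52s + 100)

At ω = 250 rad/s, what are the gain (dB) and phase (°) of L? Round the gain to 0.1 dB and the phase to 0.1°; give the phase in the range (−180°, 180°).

Substitute s = j250:
Numerator: 1000(j250) + 250000 = 250000 + j250000
Denominator: (j250)^2 + 52(j250) + 100 = -62400 + j13000
|N| = √(250000² + 250000²) ≈ 3.5355e+05, ∠N ≈ 45.00°
|D| = √(62400² + 13000²) ≈ 63740, ∠D ≈ 168.23°
|L| = 3.5355e+05 / 63740 ≈ 5.5468
Gain = 20 log₁₀(5.5468) ≈ 14.88 dB
∠L = 45.00° − 168.23° = -123.23°

14.9 dB, -123.2°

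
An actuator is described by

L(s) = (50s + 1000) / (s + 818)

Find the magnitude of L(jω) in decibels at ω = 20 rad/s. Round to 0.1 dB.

Substitute s = j20:
Numerator: 50(j20) + 1000 = 1000 + j1000
Denominator: (j20) + 818 = 818 + j20
|N| = √(1000² + 1000²) ≈ 1414.2, ∠N ≈ 45.00°
|D| = √(818² + 20²) ≈ 818.24, ∠D ≈ 1.40°
|L| = 1414.2 / 818.24 ≈ 1.7283
Gain = 20 log₁₀(1.7283) ≈ 4.75 dB

4.8 dB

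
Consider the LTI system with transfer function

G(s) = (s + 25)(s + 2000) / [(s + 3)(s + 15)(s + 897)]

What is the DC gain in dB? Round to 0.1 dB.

G(0) = 1·25·2000 / (3·15·897) ≈ 1.2387
20 log₁₀(1.2387) ≈ 1.86 dB

1.9 dB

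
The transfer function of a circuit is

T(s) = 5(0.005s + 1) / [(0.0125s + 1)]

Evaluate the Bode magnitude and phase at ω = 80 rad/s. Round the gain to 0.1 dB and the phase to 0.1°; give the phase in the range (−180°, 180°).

11.6 dB, -23.2°

At ω = 80 rad/s:
zero (1 + j80·0.005) = 1 + j0.4 → |·| ≈ 1.077, ∠ ≈ 21.80°
pole (1 + j80·0.0125) = 1 + j1 → |·| ≈ 1.4142, ∠ ≈ 45.00°
|T| = 5 · 1.077 / (1.4142) ≈ 3.8078
Gain = 20 log₁₀(3.8078) ≈ 11.61 dB
∠T = (21.80°) − (45.00°) = -23.20°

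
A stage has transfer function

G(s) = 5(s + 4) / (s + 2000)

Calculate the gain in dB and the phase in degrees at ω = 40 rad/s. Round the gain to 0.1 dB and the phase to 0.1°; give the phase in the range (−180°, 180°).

-20.0 dB, 83.1°

At s = jω = j40:
zero (s+4): 4 + j40 → |·| = √(4²+40²) = √1616 ≈ 40.2, ∠ = arctan(40/4) ≈ 84.29°
pole (s+2000): 2000 + j40 → |·| = √(2000²+40²) = √4001600 ≈ 2000.4, ∠ = arctan(40/2000) ≈ 1.15°
|G| = 5 · 40.2 / 2000.4 ≈ 0.10048
Gain = 20 log₁₀(0.10048) ≈ -19.96 dB
∠G = 84.29° − 1.15° = 83.14°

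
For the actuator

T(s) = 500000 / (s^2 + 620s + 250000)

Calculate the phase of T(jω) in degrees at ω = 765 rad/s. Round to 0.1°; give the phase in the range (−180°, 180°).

-125.3°

At s = jω = j765:
quadratic: (j765)² + 620·j765 + 250000 = -335225 + j474300 → |·| ≈ 5.8081e+05, ∠ ≈ 125.25°
∠T = 0.00° − 125.25° = -125.25°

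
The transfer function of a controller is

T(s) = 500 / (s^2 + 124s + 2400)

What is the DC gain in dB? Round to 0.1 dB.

T(0) = 500 / 2400 ≈ 0.20833
20 log₁₀(0.20833) ≈ -13.62 dB

-13.6 dB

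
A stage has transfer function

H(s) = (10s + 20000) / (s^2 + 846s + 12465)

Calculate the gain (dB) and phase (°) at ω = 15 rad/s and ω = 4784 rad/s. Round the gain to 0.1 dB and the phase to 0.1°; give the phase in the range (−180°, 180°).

ω = 15: 1.1 dB, -45.6°; ω = 4784: -53.0 dB, -102.7°

Substitute s = j15:
Numerator: 10(j15) + 20000 = 20000 + j150
Denominator: (j15)^2 + 846(j15) + 12465 = 12240 + j12690
|N| = √(20000² + 150²) ≈ 20001, ∠N ≈ 0.43°
|D| = √(12240² + 12690²) ≈ 17631, ∠D ≈ 46.03°
|H| = 20001 / 17631 ≈ 1.1344
Gain = 20 log₁₀(1.1344) ≈ 1.10 dB
∠H = 0.43° − 46.03° = -45.60°

Substitute s = j4784:
Numerator: 10(j4784) + 20000 = 20000 + j47840
Denominator: (j4784)^2 + 846(j4784) + 12465 = -22874191 + j4047264
|N| = √(20000² + 47840²) ≈ 51852, ∠N ≈ 67.31°
|D| = √(22874191² + 4047264²) ≈ 2.3229e+07, ∠D ≈ 169.97°
|H| = 51852 / 2.3229e+07 ≈ 0.0022322
Gain = 20 log₁₀(0.0022322) ≈ -53.03 dB
∠H = 67.31° − 169.97° = -102.66°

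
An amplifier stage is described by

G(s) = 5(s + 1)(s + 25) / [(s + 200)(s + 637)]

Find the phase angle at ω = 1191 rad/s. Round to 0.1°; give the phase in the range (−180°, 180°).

At s = jω = j1191:
zero (s+1): 1 + j1191 → |·| = √(1²+1191²) = √1418482 ≈ 1191, ∠ = arctan(1191/1) ≈ 89.95°
zero (s+25): 25 + j1191 → |·| = √(25²+1191²) = √1419106 ≈ 1191.3, ∠ = arctan(1191/25) ≈ 88.80°
pole (s+200): 200 + j1191 → |·| = √(200²+1191²) = √1458481 ≈ 1207.7, ∠ = arctan(1191/200) ≈ 80.47°
pole (s+637): 637 + j1191 → |·| = √(637²+1191²) = √1824250 ≈ 1350.6, ∠ = arctan(1191/637) ≈ 61.86°
∠G = 178.75° − 142.33° = 36.42°

36.4°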